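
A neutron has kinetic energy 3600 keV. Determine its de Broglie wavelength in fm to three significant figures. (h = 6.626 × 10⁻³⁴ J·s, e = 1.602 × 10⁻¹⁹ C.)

λ = 15.1 fm

KE = 3600 keV = 5.767 × 10⁻¹³ J.
p = √(2mKE) = √(2 × 1.675 × 10⁻²⁷ × 5.767 × 10⁻¹³) = 4.395 × 10⁻²⁰ kg·m/s.
λ = h/p = 6.626 × 10⁻³⁴ / 4.395 × 10⁻²⁰ = 1.51 × 10⁻¹⁴ m = 15.1 fm.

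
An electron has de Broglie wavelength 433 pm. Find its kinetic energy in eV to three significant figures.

p = h/λ = 6.626 × 10⁻³⁴ / 4.330 × 10⁻¹⁰ = 1.530 × 10⁻²⁴ kg·m/s.
KE = p²/(2m) = (1.530 × 10⁻²⁴)² / (2 × 9.109 × 10⁻³¹) = 1.285 × 10⁻¹⁸ J = 8.02 eV.

KE = 8.02 eV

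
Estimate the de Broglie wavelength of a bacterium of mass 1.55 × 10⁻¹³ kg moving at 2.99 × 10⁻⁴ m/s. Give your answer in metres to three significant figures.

λ = 1.43 × 10⁻¹⁷ m

p = mv = 1.55 × 10⁻¹³ × 2.99 × 10⁻⁴ = 4.635 × 10⁻¹⁷ kg·m/s.
λ = h/p = 6.626 × 10⁻³⁴ / 4.635 × 10⁻¹⁷ = 1.43 × 10⁻¹⁷ m.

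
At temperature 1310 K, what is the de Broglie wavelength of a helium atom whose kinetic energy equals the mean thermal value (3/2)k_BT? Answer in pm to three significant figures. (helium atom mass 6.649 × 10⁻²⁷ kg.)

λ = 34.9 pm

KE = (3/2)k_BT = 1.5 × 1.381 × 10⁻²³ × 1310 = 2.714 × 10⁻²⁰ J.
p = √(2mKE) = √(2 × 6.649 × 10⁻²⁷ × 2.714 × 10⁻²⁰) = 1.900 × 10⁻²³ kg·m/s.
λ = h/p = 3.49 × 10⁻¹¹ m = 34.9 pm.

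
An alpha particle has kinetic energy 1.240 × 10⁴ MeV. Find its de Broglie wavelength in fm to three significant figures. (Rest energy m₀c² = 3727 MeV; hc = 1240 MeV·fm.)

λ = 0.0790 fm

Total energy E = KE + m₀c² = 1.240 × 10⁴ + 3727 = 16127 MeV.
(pc)² = E² − (m₀c²)² = (16127)² − (3727)² = 2.462 × 10⁸ MeV², so pc = 1.569 × 10⁴ MeV.
λ = hc/(pc) = 1240 MeV·fm / 1.569 × 10⁴ MeV = 0.0790 fm.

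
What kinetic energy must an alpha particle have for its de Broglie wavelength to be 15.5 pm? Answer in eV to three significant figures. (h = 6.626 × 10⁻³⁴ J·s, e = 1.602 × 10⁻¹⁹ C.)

KE = 0.858 eV

p = h/λ = 6.626 × 10⁻³⁴ / 1.550 × 10⁻¹¹ = 4.275 × 10⁻²³ kg·m/s.
KE = p²/(2m) = (4.275 × 10⁻²³)² / (2 × 6.645 × 10⁻²⁷) = 1.375 × 10⁻¹⁹ J = 0.858 eV.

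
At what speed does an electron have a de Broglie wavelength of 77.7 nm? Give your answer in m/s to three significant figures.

v = 9360 m/s

p = h/λ = 6.626 × 10⁻³⁴ / 7.770 × 10⁻⁸ = 8.528 × 10⁻²⁷ kg·m/s.
v = p/m = 8.528 × 10⁻²⁷ / 9.109 × 10⁻³¹ = 9.36 × 10³ m/s = 9360 m/s.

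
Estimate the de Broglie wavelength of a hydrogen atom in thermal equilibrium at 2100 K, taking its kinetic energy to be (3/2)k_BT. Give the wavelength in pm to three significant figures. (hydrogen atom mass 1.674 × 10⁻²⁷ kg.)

KE = (3/2)k_BT = 1.5 × 1.381 × 10⁻²³ × 2100 = 4.350 × 10⁻²⁰ J.
p = √(2mKE) = √(2 × 1.674 × 10⁻²⁷ × 4.350 × 10⁻²⁰) = 1.207 × 10⁻²³ kg·m/s.
λ = h/p = 5.49 × 10⁻¹¹ m = 54.9 pm.

λ = 54.9 pm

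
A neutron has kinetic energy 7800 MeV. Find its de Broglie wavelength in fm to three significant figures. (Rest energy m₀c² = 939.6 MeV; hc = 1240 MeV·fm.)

λ = 0.143 fm

Total energy E = KE + m₀c² = 7800 + 939.6 = 8739.6 MeV.
(pc)² = E² − (m₀c²)² = (8739.6)² − (939.6)² = 7.550 × 10⁷ MeV², so pc = 8689 MeV.
λ = hc/(pc) = 1240 MeV·fm / 8689 MeV = 0.143 fm.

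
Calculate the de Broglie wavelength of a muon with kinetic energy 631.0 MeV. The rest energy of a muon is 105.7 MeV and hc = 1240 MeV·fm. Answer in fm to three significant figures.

λ = 1.70 fm

Total energy E = KE + m₀c² = 631.0 + 105.7 = 736.7 MeV.
(pc)² = E² − (m₀c²)² = (736.7)² − (105.7)² = 5.316 × 10⁵ MeV², so pc = 729.1 MeV.
λ = hc/(pc) = 1240 MeV·fm / 729.1 MeV = 1.70 fm.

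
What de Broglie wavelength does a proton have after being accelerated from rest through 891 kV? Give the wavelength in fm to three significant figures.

KE = eV = 1.602 × 10⁻¹⁹ × 8.910 × 10⁵ = 1.427 × 10⁻¹³ J.
p = √(2mKE) = √(2 × 1.673 × 10⁻²⁷ × 1.427 × 10⁻¹³) = 2.185 × 10⁻²⁰ kg·m/s.
λ = h/p = 6.626 × 10⁻³⁴ / 2.185 × 10⁻²⁰ = 3.03 × 10⁻¹⁴ m = 30.3 fm.

λ = 30.3 fm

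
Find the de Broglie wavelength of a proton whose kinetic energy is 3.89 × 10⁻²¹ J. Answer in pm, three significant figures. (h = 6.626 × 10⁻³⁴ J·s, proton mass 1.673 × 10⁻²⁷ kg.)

λ = 184 pm

p = √(2mKE) = √(2 × 1.673 × 10⁻²⁷ × 3.890 × 10⁻²¹) = 3.608 × 10⁻²⁴ kg·m/s.
λ = h/p = 6.626 × 10⁻³⁴ / 3.608 × 10⁻²⁴ = 1.84 × 10⁻¹⁰ m = 184 pm.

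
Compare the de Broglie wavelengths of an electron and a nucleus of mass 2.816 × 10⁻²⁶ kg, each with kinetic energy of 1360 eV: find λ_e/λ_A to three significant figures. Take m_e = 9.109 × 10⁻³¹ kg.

At fixed KE, p = √(2mKE) so λ = h/p ∝ 1/√m.
λ_e/λ_A = √(m_A/m_e) = √(2.816 × 10⁻²⁶/9.109 × 10⁻³¹) = √(3.091 × 10⁴) = 176.

λ_e/λ_A = 176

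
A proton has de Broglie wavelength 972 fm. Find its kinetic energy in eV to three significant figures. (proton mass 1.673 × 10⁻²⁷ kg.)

KE = 867 eV

p = h/λ = 6.626 × 10⁻³⁴ / 9.720 × 10⁻¹³ = 6.817 × 10⁻²² kg·m/s.
KE = p²/(2m) = (6.817 × 10⁻²²)² / (2 × 1.673 × 10⁻²⁷) = 1.389 × 10⁻¹⁶ J = 867 eV.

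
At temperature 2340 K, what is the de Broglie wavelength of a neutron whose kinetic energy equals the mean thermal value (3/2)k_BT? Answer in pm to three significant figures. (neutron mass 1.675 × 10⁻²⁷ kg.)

KE = (3/2)k_BT = 1.5 × 1.381 × 10⁻²³ × 2340 = 4.847 × 10⁻²⁰ J.
p = √(2mKE) = √(2 × 1.675 × 10⁻²⁷ × 4.847 × 10⁻²⁰) = 1.274 × 10⁻²³ kg·m/s.
λ = h/p = 5.20 × 10⁻¹¹ m = 52.0 pm.

λ = 52.0 pm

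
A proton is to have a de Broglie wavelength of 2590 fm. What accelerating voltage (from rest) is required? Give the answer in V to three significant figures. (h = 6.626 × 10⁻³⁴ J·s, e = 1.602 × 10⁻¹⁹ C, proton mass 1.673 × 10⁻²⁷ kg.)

V = 122 V

p = h/λ = 6.626 × 10⁻³⁴ / 2.590 × 10⁻¹² = 2.558 × 10⁻²² kg·m/s.
KE = p²/(2m) = 1.956 × 10⁻¹⁷ J.
V = KE/e = 1.956 × 10⁻¹⁷ / (1.602 × 10⁻¹⁹) = 122 V.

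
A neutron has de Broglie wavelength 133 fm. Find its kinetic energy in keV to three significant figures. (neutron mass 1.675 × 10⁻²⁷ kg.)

KE = 46.2 keV

p = h/λ = 6.626 × 10⁻³⁴ / 1.330 × 10⁻¹³ = 4.982 × 10⁻²¹ kg·m/s.
KE = p²/(2m) = (4.982 × 10⁻²¹)² / (2 × 1.675 × 10⁻²⁷) = 7.409 × 10⁻¹⁵ J = 46.2 keV.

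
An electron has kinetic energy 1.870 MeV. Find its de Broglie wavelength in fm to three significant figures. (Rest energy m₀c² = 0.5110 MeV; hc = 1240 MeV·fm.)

Total energy E = KE + m₀c² = 1.870 + 0.5110 = 2.3810 MeV.
(pc)² = E² − (m₀c²)² = (2.3810)² − (0.5110)² = 5.408 MeV², so pc = 2.326 MeV.
λ = hc/(pc) = 1240 MeV·fm / 2.326 MeV = 533 fm.

λ = 533 fm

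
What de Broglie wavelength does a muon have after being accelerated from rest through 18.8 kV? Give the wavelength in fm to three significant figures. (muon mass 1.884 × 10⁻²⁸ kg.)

KE = eV = 1.602 × 10⁻¹⁹ × 1.880 × 10⁴ = 3.012 × 10⁻¹⁵ J.
p = √(2mKE) = √(2 × 1.884 × 10⁻²⁸ × 3.012 × 10⁻¹⁵) = 1.065 × 10⁻²¹ kg·m/s.
λ = h/p = 6.626 × 10⁻³⁴ / 1.065 × 10⁻²¹ = 6.22 × 10⁻¹³ m = 622 fm.

λ = 622 fm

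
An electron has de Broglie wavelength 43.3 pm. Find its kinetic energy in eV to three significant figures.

p = h/λ = 6.626 × 10⁻³⁴ / 4.330 × 10⁻¹¹ = 1.530 × 10⁻²³ kg·m/s.
KE = p²/(2m) = (1.530 × 10⁻²³)² / (2 × 9.109 × 10⁻³¹) = 1.285 × 10⁻¹⁶ J = 802 eV.

KE = 802 eV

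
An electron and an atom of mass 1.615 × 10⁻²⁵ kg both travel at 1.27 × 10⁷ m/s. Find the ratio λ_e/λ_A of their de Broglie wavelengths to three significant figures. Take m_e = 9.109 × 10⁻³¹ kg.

At fixed v, p = mv so λ = h/(mv) ∝ 1/m.
λ_e/λ_A = m_A/m_e = 1.615 × 10⁻²⁵/9.109 × 10⁻³¹ = 1.77 × 10⁵.

λ_e/λ_A = 1.77 × 10⁵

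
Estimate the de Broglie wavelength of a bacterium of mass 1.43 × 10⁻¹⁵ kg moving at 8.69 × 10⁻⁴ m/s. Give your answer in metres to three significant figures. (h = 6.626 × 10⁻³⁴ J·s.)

p = mv = 1.43 × 10⁻¹⁵ × 8.69 × 10⁻⁴ = 1.243 × 10⁻¹⁸ kg·m/s.
λ = h/p = 6.626 × 10⁻³⁴ / 1.243 × 10⁻¹⁸ = 5.33 × 10⁻¹⁶ m.

λ = 5.33 × 10⁻¹⁶ m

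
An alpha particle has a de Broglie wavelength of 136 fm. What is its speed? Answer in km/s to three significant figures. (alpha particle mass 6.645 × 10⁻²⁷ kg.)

p = h/λ = 6.626 × 10⁻³⁴ / 1.360 × 10⁻¹³ = 4.872 × 10⁻²¹ kg·m/s.
v = p/m = 4.872 × 10⁻²¹ / 6.645 × 10⁻²⁷ = 7.33 × 10⁵ m/s = 733 km/s.

v = 733 km/s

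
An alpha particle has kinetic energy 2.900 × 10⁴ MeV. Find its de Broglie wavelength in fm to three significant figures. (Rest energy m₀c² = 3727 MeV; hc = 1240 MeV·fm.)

Total energy E = KE + m₀c² = 2.900 × 10⁴ + 3727 = 32727 MeV.
(pc)² = E² − (m₀c²)² = (32727)² − (3727)² = 1.057 × 10⁹ MeV², so pc = 3.251 × 10⁴ MeV.
λ = hc/(pc) = 1240 MeV·fm / 3.251 × 10⁴ MeV = 0.0381 fm.

λ = 0.0381 fm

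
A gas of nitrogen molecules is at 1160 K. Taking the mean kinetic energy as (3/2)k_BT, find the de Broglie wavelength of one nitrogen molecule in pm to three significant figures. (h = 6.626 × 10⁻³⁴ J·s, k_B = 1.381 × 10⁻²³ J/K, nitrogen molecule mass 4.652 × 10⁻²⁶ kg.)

λ = 14.0 pm

KE = (3/2)k_BT = 1.5 × 1.381 × 10⁻²³ × 1160 = 2.403 × 10⁻²⁰ J.
p = √(2mKE) = √(2 × 4.652 × 10⁻²⁶ × 2.403 × 10⁻²⁰) = 4.728 × 10⁻²³ kg·m/s.
λ = h/p = 1.40 × 10⁻¹¹ m = 14.0 pm.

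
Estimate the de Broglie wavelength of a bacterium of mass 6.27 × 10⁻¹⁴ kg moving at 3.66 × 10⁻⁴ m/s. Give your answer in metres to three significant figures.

λ = 2.89 × 10⁻¹⁷ m

p = mv = 6.27 × 10⁻¹⁴ × 3.66 × 10⁻⁴ = 2.295 × 10⁻¹⁷ kg·m/s.
λ = h/p = 6.626 × 10⁻³⁴ / 2.295 × 10⁻¹⁷ = 2.89 × 10⁻¹⁷ m.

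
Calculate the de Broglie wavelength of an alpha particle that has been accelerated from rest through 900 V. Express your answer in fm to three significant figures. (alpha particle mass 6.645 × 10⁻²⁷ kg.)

KE = 2eV = 2 × 1.602 × 10⁻¹⁹ × 900.0 = 2.884 × 10⁻¹⁶ J.
p = √(2mKE) = √(2 × 6.645 × 10⁻²⁷ × 2.884 × 10⁻¹⁶) = 1.958 × 10⁻²¹ kg·m/s.
λ = h/p = 6.626 × 10⁻³⁴ / 1.958 × 10⁻²¹ = 3.38 × 10⁻¹³ m = 338 fm.

λ = 338 fm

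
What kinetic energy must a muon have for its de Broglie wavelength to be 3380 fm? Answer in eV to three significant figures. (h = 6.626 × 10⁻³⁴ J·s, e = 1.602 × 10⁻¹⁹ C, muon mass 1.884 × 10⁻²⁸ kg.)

p = h/λ = 6.626 × 10⁻³⁴ / 3.380 × 10⁻¹² = 1.960 × 10⁻²² kg·m/s.
KE = p²/(2m) = (1.960 × 10⁻²²)² / (2 × 1.884 × 10⁻²⁸) = 1.020 × 10⁻¹⁶ J = 637 eV.

KE = 637 eV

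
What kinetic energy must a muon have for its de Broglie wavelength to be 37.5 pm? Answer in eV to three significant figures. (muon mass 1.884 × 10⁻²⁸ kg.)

KE = 5.17 eV

p = h/λ = 6.626 × 10⁻³⁴ / 3.750 × 10⁻¹¹ = 1.767 × 10⁻²³ kg·m/s.
KE = p²/(2m) = (1.767 × 10⁻²³)² / (2 × 1.884 × 10⁻²⁸) = 8.286 × 10⁻¹⁹ J = 5.17 eV.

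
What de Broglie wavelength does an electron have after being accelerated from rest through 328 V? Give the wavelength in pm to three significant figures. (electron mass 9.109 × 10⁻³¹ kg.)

KE = eV = 1.602 × 10⁻¹⁹ × 328.0 = 5.255 × 10⁻¹⁷ J.
p = √(2mKE) = √(2 × 9.109 × 10⁻³¹ × 5.255 × 10⁻¹⁷) = 9.784 × 10⁻²⁴ kg·m/s.
λ = h/p = 6.626 × 10⁻³⁴ / 9.784 × 10⁻²⁴ = 6.77 × 10⁻¹¹ m = 67.7 pm.

λ = 67.7 pm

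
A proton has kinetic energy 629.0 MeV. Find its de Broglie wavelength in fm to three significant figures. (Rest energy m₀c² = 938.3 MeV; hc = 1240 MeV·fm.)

Total energy E = KE + m₀c² = 629.0 + 938.3 = 1567.3 MeV.
(pc)² = E² − (m₀c²)² = (1567.3)² − (938.3)² = 1.576 × 10⁶ MeV², so pc = 1255 MeV.
λ = hc/(pc) = 1240 MeV·fm / 1255 MeV = 0.988 fm.

λ = 0.988 fm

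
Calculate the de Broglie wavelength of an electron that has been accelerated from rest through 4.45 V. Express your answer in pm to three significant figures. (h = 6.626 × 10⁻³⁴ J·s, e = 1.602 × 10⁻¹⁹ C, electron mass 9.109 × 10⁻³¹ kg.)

λ = 581 pm

KE = eV = 1.602 × 10⁻¹⁹ × 4.450 = 7.129 × 10⁻¹⁹ J.
p = √(2mKE) = √(2 × 9.109 × 10⁻³¹ × 7.129 × 10⁻¹⁹) = 1.140 × 10⁻²⁴ kg·m/s.
λ = h/p = 6.626 × 10⁻³⁴ / 1.140 × 10⁻²⁴ = 5.81 × 10⁻¹⁰ m = 581 pm.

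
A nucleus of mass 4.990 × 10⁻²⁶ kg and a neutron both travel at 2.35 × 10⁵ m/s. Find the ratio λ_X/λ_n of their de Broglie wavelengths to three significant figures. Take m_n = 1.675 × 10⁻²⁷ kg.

λ_X/λ_n = 0.0336

At fixed v, p = mv so λ = h/(mv) ∝ 1/m.
λ_X/λ_n = m_n/m_X = 1.675 × 10⁻²⁷/4.990 × 10⁻²⁶ = 0.0336.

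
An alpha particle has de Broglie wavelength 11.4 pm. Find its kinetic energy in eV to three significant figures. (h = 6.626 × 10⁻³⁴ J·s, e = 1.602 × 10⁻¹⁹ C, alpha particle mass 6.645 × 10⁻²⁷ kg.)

p = h/λ = 6.626 × 10⁻³⁴ / 1.140 × 10⁻¹¹ = 5.812 × 10⁻²³ kg·m/s.
KE = p²/(2m) = (5.812 × 10⁻²³)² / (2 × 6.645 × 10⁻²⁷) = 2.542 × 10⁻¹⁹ J = 1.59 eV.

KE = 1.59 eV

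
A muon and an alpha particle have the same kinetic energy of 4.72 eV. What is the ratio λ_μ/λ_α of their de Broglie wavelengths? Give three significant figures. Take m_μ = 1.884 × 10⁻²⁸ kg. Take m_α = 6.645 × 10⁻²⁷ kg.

λ_μ/λ_α = 5.94

At fixed KE, p = √(2mKE) so λ = h/p ∝ 1/√m.
λ_μ/λ_α = √(m_α/m_μ) = √(6.645 × 10⁻²⁷/1.884 × 10⁻²⁸) = √(35.27) = 5.94.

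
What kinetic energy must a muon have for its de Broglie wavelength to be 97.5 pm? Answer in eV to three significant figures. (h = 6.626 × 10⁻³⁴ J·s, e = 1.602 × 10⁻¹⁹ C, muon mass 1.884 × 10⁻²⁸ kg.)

p = h/λ = 6.626 × 10⁻³⁴ / 9.750 × 10⁻¹¹ = 6.796 × 10⁻²⁴ kg·m/s.
KE = p²/(2m) = (6.796 × 10⁻²⁴)² / (2 × 1.884 × 10⁻²⁸) = 1.226 × 10⁻¹⁹ J = 0.765 eV.

KE = 0.765 eV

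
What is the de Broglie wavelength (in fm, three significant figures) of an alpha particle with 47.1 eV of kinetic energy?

λ = 2090 fm

KE = 47.1 eV = 7.545 × 10⁻¹⁸ J.
p = √(2mKE) = √(2 × 6.645 × 10⁻²⁷ × 7.545 × 10⁻¹⁸) = 3.167 × 10⁻²² kg·m/s.
λ = h/p = 6.626 × 10⁻³⁴ / 3.167 × 10⁻²² = 2.09 × 10⁻¹² m = 2090 fm.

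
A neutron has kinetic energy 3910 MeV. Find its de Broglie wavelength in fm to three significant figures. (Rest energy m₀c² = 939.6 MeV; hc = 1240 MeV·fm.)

λ = 0.261 fm

Total energy E = KE + m₀c² = 3910 + 939.6 = 4849.6 MeV.
(pc)² = E² − (m₀c²)² = (4849.6)² − (939.6)² = 2.264 × 10⁷ MeV², so pc = 4758 MeV.
λ = hc/(pc) = 1240 MeV·fm / 4758 MeV = 0.261 fm.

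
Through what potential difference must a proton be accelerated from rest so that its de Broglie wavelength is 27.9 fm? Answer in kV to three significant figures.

p = h/λ = 6.626 × 10⁻³⁴ / 2.790 × 10⁻¹⁴ = 2.375 × 10⁻²⁰ kg·m/s.
KE = p²/(2m) = 1.686 × 10⁻¹³ J.
V = KE/e = 1.686 × 10⁻¹³ / (1.602 × 10⁻¹⁹) = 1050 kV.

V = 1050 kV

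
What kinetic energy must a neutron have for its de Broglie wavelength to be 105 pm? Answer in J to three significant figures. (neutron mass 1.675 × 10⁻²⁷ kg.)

KE = 1.19 × 10⁻²⁰ J

p = h/λ = 6.626 × 10⁻³⁴ / 1.050 × 10⁻¹⁰ = 6.310 × 10⁻²⁴ kg·m/s.
KE = p²/(2m) = (6.310 × 10⁻²⁴)² / (2 × 1.675 × 10⁻²⁷) = 1.189 × 10⁻²⁰ J = 1.19 × 10⁻²⁰ J.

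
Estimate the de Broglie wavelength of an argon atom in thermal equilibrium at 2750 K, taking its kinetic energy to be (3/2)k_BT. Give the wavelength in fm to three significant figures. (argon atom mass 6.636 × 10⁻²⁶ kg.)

KE = (3/2)k_BT = 1.5 × 1.381 × 10⁻²³ × 2750 = 5.697 × 10⁻²⁰ J.
p = √(2mKE) = √(2 × 6.636 × 10⁻²⁶ × 5.697 × 10⁻²⁰) = 8.695 × 10⁻²³ kg·m/s.
λ = h/p = 7.62 × 10⁻¹² m = 7620 fm.

λ = 7620 fm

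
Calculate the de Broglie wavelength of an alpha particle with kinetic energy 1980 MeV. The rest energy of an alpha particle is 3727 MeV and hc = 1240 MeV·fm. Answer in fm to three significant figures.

Total energy E = KE + m₀c² = 1980 + 3727 = 5707 MeV.
(pc)² = E² − (m₀c²)² = (5707)² − (3727)² = 1.868 × 10⁷ MeV², so pc = 4322 MeV.
λ = hc/(pc) = 1240 MeV·fm / 4322 MeV = 0.287 fm.

λ = 0.287 fm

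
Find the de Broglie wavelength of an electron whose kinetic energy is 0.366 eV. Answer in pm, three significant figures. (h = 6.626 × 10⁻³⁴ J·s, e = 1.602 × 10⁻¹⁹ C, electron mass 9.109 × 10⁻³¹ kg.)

λ = 2030 pm

KE = 0.366 eV = 5.863 × 10⁻²⁰ J.
p = √(2mKE) = √(2 × 9.109 × 10⁻³¹ × 5.863 × 10⁻²⁰) = 3.268 × 10⁻²⁵ kg·m/s.
λ = h/p = 6.626 × 10⁻³⁴ / 3.268 × 10⁻²⁵ = 2.03 × 10⁻⁹ m = 2030 pm.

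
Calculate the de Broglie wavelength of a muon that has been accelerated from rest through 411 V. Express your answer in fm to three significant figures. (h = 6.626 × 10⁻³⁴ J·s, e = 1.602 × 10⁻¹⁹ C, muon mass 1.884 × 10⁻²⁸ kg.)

KE = eV = 1.602 × 10⁻¹⁹ × 411.0 = 6.584 × 10⁻¹⁷ J.
p = √(2mKE) = √(2 × 1.884 × 10⁻²⁸ × 6.584 × 10⁻¹⁷) = 1.575 × 10⁻²² kg·m/s.
λ = h/p = 6.626 × 10⁻³⁴ / 1.575 × 10⁻²² = 4.21 × 10⁻¹² m = 4210 fm.

λ = 4210 fm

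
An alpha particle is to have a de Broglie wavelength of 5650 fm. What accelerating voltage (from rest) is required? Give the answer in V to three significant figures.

V = 3.23 V

p = h/λ = 6.626 × 10⁻³⁴ / 5.650 × 10⁻¹² = 1.173 × 10⁻²² kg·m/s.
KE = p²/(2m) = 1.035 × 10⁻¹⁸ J.
V = KE/2e = 1.035 × 10⁻¹⁸ / (2 × 1.602 × 10⁻¹⁹) = 3.23 V.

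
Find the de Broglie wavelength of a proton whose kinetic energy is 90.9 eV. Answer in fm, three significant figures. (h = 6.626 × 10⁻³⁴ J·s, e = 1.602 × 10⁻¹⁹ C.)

λ = 3000 fm

KE = 90.9 eV = 1.456 × 10⁻¹⁷ J.
p = √(2mKE) = √(2 × 1.673 × 10⁻²⁷ × 1.456 × 10⁻¹⁷) = 2.207 × 10⁻²² kg·m/s.
λ = h/p = 6.626 × 10⁻³⁴ / 2.207 × 10⁻²² = 3.00 × 10⁻¹² m = 3000 fm.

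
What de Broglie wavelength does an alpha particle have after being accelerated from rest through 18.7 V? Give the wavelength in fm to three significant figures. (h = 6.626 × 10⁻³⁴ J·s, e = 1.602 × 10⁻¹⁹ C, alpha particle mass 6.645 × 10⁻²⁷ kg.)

KE = 2eV = 2 × 1.602 × 10⁻¹⁹ × 18.70 = 5.991 × 10⁻¹⁸ J.
p = √(2mKE) = √(2 × 6.645 × 10⁻²⁷ × 5.991 × 10⁻¹⁸) = 2.822 × 10⁻²² kg·m/s.
λ = h/p = 6.626 × 10⁻³⁴ / 2.822 × 10⁻²² = 2.35 × 10⁻¹² m = 2350 fm.

λ = 2350 fm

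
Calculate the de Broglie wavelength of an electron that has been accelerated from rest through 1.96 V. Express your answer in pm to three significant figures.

λ = 876 pm

KE = eV = 1.602 × 10⁻¹⁹ × 1.960 = 3.140 × 10⁻¹⁹ J.
p = √(2mKE) = √(2 × 9.109 × 10⁻³¹ × 3.140 × 10⁻¹⁹) = 7.563 × 10⁻²⁵ kg·m/s.
λ = h/p = 6.626 × 10⁻³⁴ / 7.563 × 10⁻²⁵ = 8.76 × 10⁻¹⁰ m = 876 pm.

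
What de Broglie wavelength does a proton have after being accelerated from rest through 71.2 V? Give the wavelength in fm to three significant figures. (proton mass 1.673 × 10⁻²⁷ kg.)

KE = eV = 1.602 × 10⁻¹⁹ × 71.20 = 1.141 × 10⁻¹⁷ J.
p = √(2mKE) = √(2 × 1.673 × 10⁻²⁷ × 1.141 × 10⁻¹⁷) = 1.954 × 10⁻²² kg·m/s.
λ = h/p = 6.626 × 10⁻³⁴ / 1.954 × 10⁻²² = 3.39 × 10⁻¹² m = 3390 fm.

λ = 3390 fm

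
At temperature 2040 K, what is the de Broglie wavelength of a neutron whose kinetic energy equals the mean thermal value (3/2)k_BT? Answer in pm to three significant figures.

KE = (3/2)k_BT = 1.5 × 1.381 × 10⁻²³ × 2040 = 4.226 × 10⁻²⁰ J.
p = √(2mKE) = √(2 × 1.675 × 10⁻²⁷ × 4.226 × 10⁻²⁰) = 1.190 × 10⁻²³ kg·m/s.
λ = h/p = 5.57 × 10⁻¹¹ m = 55.7 pm.

λ = 55.7 pm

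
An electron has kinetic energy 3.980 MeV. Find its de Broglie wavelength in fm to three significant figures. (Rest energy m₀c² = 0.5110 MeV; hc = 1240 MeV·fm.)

λ = 278 fm

Total energy E = KE + m₀c² = 3.980 + 0.5110 = 4.4910 MeV.
(pc)² = E² − (m₀c²)² = (4.4910)² − (0.5110)² = 19.91 MeV², so pc = 4.462 MeV.
λ = hc/(pc) = 1240 MeV·fm / 4.462 MeV = 278 fm.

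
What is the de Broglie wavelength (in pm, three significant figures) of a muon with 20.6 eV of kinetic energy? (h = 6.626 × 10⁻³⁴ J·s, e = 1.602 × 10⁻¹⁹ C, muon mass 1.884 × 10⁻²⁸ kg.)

KE = 20.6 eV = 3.300 × 10⁻¹⁸ J.
p = √(2mKE) = √(2 × 1.884 × 10⁻²⁸ × 3.300 × 10⁻¹⁸) = 3.526 × 10⁻²³ kg·m/s.
λ = h/p = 6.626 × 10⁻³⁴ / 3.526 × 10⁻²³ = 1.88 × 10⁻¹¹ m = 18.8 pm.

λ = 18.8 pm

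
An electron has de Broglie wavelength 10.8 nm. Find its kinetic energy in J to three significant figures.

p = h/λ = 6.626 × 10⁻³⁴ / 1.080 × 10⁻⁸ = 6.135 × 10⁻²⁶ kg·m/s.
KE = p²/(2m) = (6.135 × 10⁻²⁶)² / (2 × 9.109 × 10⁻³¹) = 2.066 × 10⁻²¹ J = 2.07 × 10⁻²¹ J.

KE = 2.07 × 10⁻²¹ J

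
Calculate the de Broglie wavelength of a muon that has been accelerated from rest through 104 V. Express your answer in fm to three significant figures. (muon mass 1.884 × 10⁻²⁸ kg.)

KE = eV = 1.602 × 10⁻¹⁹ × 104.0 = 1.666 × 10⁻¹⁷ J.
p = √(2mKE) = √(2 × 1.884 × 10⁻²⁸ × 1.666 × 10⁻¹⁷) = 7.923 × 10⁻²³ kg·m/s.
λ = h/p = 6.626 × 10⁻³⁴ / 7.923 × 10⁻²³ = 8.36 × 10⁻¹² m = 8360 fm.

λ = 8360 fm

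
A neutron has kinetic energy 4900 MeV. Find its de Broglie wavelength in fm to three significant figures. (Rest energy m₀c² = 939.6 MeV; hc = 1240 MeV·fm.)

λ = 0.215 fm

Total energy E = KE + m₀c² = 4900 + 939.6 = 5839.6 MeV.
(pc)² = E² − (m₀c²)² = (5839.6)² − (939.6)² = 3.322 × 10⁷ MeV², so pc = 5764 MeV.
λ = hc/(pc) = 1240 MeV·fm / 5764 MeV = 0.215 fm.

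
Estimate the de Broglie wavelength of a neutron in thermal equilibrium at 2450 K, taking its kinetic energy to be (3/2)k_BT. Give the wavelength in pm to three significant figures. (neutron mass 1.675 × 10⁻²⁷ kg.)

KE = (3/2)k_BT = 1.5 × 1.381 × 10⁻²³ × 2450 = 5.075 × 10⁻²⁰ J.
p = √(2mKE) = √(2 × 1.675 × 10⁻²⁷ × 5.075 × 10⁻²⁰) = 1.304 × 10⁻²³ kg·m/s.
λ = h/p = 5.08 × 10⁻¹¹ m = 50.8 pm.

λ = 50.8 pm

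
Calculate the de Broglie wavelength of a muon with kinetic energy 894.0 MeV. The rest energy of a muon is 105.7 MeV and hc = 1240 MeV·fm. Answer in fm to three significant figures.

λ = 1.25 fm

Total energy E = KE + m₀c² = 894.0 + 105.7 = 999.7 MeV.
(pc)² = E² − (m₀c²)² = (999.7)² − (105.7)² = 9.882 × 10⁵ MeV², so pc = 994.1 MeV.
λ = hc/(pc) = 1240 MeV·fm / 994.1 MeV = 1.25 fm.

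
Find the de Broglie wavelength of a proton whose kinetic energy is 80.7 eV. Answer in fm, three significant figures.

λ = 3190 fm

KE = 80.7 eV = 1.293 × 10⁻¹⁷ J.
p = √(2mKE) = √(2 × 1.673 × 10⁻²⁷ × 1.293 × 10⁻¹⁷) = 2.080 × 10⁻²² kg·m/s.
λ = h/p = 6.626 × 10⁻³⁴ / 2.080 × 10⁻²² = 3.19 × 10⁻¹² m = 3190 fm.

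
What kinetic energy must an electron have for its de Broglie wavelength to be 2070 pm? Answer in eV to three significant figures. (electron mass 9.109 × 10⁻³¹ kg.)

KE = 0.351 eV

p = h/λ = 6.626 × 10⁻³⁴ / 2.070 × 10⁻⁹ = 3.201 × 10⁻²⁵ kg·m/s.
KE = p²/(2m) = (3.201 × 10⁻²⁵)² / (2 × 9.109 × 10⁻³¹) = 5.624 × 10⁻²⁰ J = 0.351 eV.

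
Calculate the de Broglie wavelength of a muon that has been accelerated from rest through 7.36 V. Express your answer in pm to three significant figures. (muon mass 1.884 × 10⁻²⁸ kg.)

λ = 31.4 pm

KE = eV = 1.602 × 10⁻¹⁹ × 7.360 = 1.179 × 10⁻¹⁸ J.
p = √(2mKE) = √(2 × 1.884 × 10⁻²⁸ × 1.179 × 10⁻¹⁸) = 2.108 × 10⁻²³ kg·m/s.
λ = h/p = 6.626 × 10⁻³⁴ / 2.108 × 10⁻²³ = 3.14 × 10⁻¹¹ m = 31.4 pm.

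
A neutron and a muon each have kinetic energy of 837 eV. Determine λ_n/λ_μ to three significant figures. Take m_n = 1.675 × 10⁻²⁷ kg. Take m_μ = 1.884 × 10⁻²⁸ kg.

At fixed KE, p = √(2mKE) so λ = h/p ∝ 1/√m.
λ_n/λ_μ = √(m_μ/m_n) = √(1.884 × 10⁻²⁸/1.675 × 10⁻²⁷) = √(0.1125) = 0.335.

λ_n/λ_μ = 0.335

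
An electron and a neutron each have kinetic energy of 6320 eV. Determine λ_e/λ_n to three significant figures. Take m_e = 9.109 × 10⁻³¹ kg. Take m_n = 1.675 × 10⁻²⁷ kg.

λ_e/λ_n = 42.9

At fixed KE, p = √(2mKE) so λ = h/p ∝ 1/√m.
λ_e/λ_n = √(m_n/m_e) = √(1.675 × 10⁻²⁷/9.109 × 10⁻³¹) = √(1839) = 42.9.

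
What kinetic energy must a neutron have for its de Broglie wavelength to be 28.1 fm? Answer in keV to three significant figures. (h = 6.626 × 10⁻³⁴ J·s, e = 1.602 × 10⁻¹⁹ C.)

KE = 1040 keV

p = h/λ = 6.626 × 10⁻³⁴ / 2.810 × 10⁻¹⁴ = 2.358 × 10⁻²⁰ kg·m/s.
KE = p²/(2m) = (2.358 × 10⁻²⁰)² / (2 × 1.675 × 10⁻²⁷) = 1.660 × 10⁻¹³ J = 1040 keV.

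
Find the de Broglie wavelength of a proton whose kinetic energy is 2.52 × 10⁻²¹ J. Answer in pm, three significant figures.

λ = 228 pm

p = √(2mKE) = √(2 × 1.673 × 10⁻²⁷ × 2.520 × 10⁻²¹) = 2.904 × 10⁻²⁴ kg·m/s.
λ = h/p = 6.626 × 10⁻³⁴ / 2.904 × 10⁻²⁴ = 2.28 × 10⁻¹⁰ m = 228 pm.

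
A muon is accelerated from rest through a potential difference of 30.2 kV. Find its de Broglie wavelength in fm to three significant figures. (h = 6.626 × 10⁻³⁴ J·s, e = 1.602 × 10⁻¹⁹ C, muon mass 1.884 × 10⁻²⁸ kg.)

KE = eV = 1.602 × 10⁻¹⁹ × 3.020 × 10⁴ = 4.838 × 10⁻¹⁵ J.
p = √(2mKE) = √(2 × 1.884 × 10⁻²⁸ × 4.838 × 10⁻¹⁵) = 1.350 × 10⁻²¹ kg·m/s.
λ = h/p = 6.626 × 10⁻³⁴ / 1.350 × 10⁻²¹ = 4.91 × 10⁻¹³ m = 491 fm.

λ = 491 fm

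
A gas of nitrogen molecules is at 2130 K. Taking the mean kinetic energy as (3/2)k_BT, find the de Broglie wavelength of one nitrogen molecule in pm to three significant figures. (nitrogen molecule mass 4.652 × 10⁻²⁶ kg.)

λ = 10.3 pm

KE = (3/2)k_BT = 1.5 × 1.381 × 10⁻²³ × 2130 = 4.412 × 10⁻²⁰ J.
p = √(2mKE) = √(2 × 4.652 × 10⁻²⁶ × 4.412 × 10⁻²⁰) = 6.407 × 10⁻²³ kg·m/s.
λ = h/p = 1.03 × 10⁻¹¹ m = 10.3 pm.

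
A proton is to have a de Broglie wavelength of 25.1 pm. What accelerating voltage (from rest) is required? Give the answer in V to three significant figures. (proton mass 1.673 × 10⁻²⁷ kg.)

p = h/λ = 6.626 × 10⁻³⁴ / 2.510 × 10⁻¹¹ = 2.640 × 10⁻²³ kg·m/s.
KE = p²/(2m) = 2.083 × 10⁻¹⁹ J.
V = KE/e = 2.083 × 10⁻¹⁹ / (1.602 × 10⁻¹⁹) = 1.30 V.

V = 1.30 V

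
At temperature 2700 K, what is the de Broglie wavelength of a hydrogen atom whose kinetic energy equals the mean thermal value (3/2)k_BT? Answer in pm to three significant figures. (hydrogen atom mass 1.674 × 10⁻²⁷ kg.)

λ = 48.4 pm

KE = (3/2)k_BT = 1.5 × 1.381 × 10⁻²³ × 2700 = 5.593 × 10⁻²⁰ J.
p = √(2mKE) = √(2 × 1.674 × 10⁻²⁷ × 5.593 × 10⁻²⁰) = 1.368 × 10⁻²³ kg·m/s.
λ = h/p = 4.84 × 10⁻¹¹ m = 48.4 pm.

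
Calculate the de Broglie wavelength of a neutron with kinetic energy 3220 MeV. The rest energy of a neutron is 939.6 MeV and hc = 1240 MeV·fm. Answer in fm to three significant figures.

λ = 0.306 fm

Total energy E = KE + m₀c² = 3220 + 939.6 = 4159.6 MeV.
(pc)² = E² − (m₀c²)² = (4159.6)² − (939.6)² = 1.642 × 10⁷ MeV², so pc = 4052 MeV.
λ = hc/(pc) = 1240 MeV·fm / 4052 MeV = 0.306 fm.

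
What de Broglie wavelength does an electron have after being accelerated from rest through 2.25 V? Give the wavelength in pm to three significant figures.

λ = 818 pm

KE = eV = 1.602 × 10⁻¹⁹ × 2.250 = 3.605 × 10⁻¹⁹ J.
p = √(2mKE) = √(2 × 9.109 × 10⁻³¹ × 3.605 × 10⁻¹⁹) = 8.104 × 10⁻²⁵ kg·m/s.
λ = h/p = 6.626 × 10⁻³⁴ / 8.104 × 10⁻²⁵ = 8.18 × 10⁻¹⁰ m = 818 pm.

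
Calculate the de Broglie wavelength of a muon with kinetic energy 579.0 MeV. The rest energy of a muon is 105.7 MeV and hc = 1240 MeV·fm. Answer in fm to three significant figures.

λ = 1.83 fm

Total energy E = KE + m₀c² = 579.0 + 105.7 = 684.7 MeV.
(pc)² = E² − (m₀c²)² = (684.7)² − (105.7)² = 4.576 × 10⁵ MeV², so pc = 676.5 MeV.
λ = hc/(pc) = 1240 MeV·fm / 676.5 MeV = 1.83 fm.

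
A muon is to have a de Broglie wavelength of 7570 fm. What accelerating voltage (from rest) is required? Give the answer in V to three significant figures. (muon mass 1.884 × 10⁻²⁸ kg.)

V = 127 V

p = h/λ = 6.626 × 10⁻³⁴ / 7.570 × 10⁻¹² = 8.753 × 10⁻²³ kg·m/s.
KE = p²/(2m) = 2.033 × 10⁻¹⁷ J.
V = KE/e = 2.033 × 10⁻¹⁷ / (1.602 × 10⁻¹⁹) = 127 V.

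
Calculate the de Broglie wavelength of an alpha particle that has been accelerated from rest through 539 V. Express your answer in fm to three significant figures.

KE = 2eV = 2 × 1.602 × 10⁻¹⁹ × 539.0 = 1.727 × 10⁻¹⁶ J.
p = √(2mKE) = √(2 × 6.645 × 10⁻²⁷ × 1.727 × 10⁻¹⁶) = 1.515 × 10⁻²¹ kg·m/s.
λ = h/p = 6.626 × 10⁻³⁴ / 1.515 × 10⁻²¹ = 4.37 × 10⁻¹³ m = 437 fm.

λ = 437 fm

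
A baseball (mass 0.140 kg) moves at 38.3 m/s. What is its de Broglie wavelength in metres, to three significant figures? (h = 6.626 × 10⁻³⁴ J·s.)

λ = 1.24 × 10⁻³⁴ m

p = mv = 0.140 × 38.3 = 5.362 kg·m/s.
λ = h/p = 6.626 × 10⁻³⁴ / 5.362 = 1.24 × 10⁻³⁴ m.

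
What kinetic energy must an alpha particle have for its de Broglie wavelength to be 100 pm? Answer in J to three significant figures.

p = h/λ = 6.626 × 10⁻³⁴ / 1.000 × 10⁻¹⁰ = 6.626 × 10⁻²⁴ kg·m/s.
KE = p²/(2m) = (6.626 × 10⁻²⁴)² / (2 × 6.645 × 10⁻²⁷) = 3.304 × 10⁻²¹ J = 3.30 × 10⁻²¹ J.

KE = 3.30 × 10⁻²¹ J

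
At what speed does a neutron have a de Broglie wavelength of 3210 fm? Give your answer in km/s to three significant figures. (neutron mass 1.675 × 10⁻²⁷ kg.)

v = 123 km/s

p = h/λ = 6.626 × 10⁻³⁴ / 3.210 × 10⁻¹² = 2.064 × 10⁻²² kg·m/s.
v = p/m = 2.064 × 10⁻²² / 1.675 × 10⁻²⁷ = 1.23 × 10⁵ m/s = 123 km/s.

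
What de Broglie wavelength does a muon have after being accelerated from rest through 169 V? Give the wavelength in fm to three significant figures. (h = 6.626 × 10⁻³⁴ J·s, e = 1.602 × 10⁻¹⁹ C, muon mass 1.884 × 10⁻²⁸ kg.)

KE = eV = 1.602 × 10⁻¹⁹ × 169.0 = 2.707 × 10⁻¹⁷ J.
p = √(2mKE) = √(2 × 1.884 × 10⁻²⁸ × 2.707 × 10⁻¹⁷) = 1.010 × 10⁻²² kg·m/s.
λ = h/p = 6.626 × 10⁻³⁴ / 1.010 × 10⁻²² = 6.56 × 10⁻¹² m = 6560 fm.

λ = 6560 fm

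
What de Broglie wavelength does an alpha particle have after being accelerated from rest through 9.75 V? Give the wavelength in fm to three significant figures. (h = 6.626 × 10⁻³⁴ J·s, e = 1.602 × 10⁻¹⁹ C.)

λ = 3250 fm

KE = 2eV = 2 × 1.602 × 10⁻¹⁹ × 9.750 = 3.124 × 10⁻¹⁸ J.
p = √(2mKE) = √(2 × 6.645 × 10⁻²⁷ × 3.124 × 10⁻¹⁸) = 2.038 × 10⁻²² kg·m/s.
λ = h/p = 6.626 × 10⁻³⁴ / 2.038 × 10⁻²² = 3.25 × 10⁻¹² m = 3250 fm.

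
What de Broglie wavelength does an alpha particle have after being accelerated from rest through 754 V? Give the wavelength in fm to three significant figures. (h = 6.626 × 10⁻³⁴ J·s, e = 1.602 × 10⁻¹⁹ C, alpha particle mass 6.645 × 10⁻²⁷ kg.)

λ = 370 fm

KE = 2eV = 2 × 1.602 × 10⁻¹⁹ × 754.0 = 2.416 × 10⁻¹⁶ J.
p = √(2mKE) = √(2 × 6.645 × 10⁻²⁷ × 2.416 × 10⁻¹⁶) = 1.792 × 10⁻²¹ kg·m/s.
λ = h/p = 6.626 × 10⁻³⁴ / 1.792 × 10⁻²¹ = 3.70 × 10⁻¹³ m = 370 fm.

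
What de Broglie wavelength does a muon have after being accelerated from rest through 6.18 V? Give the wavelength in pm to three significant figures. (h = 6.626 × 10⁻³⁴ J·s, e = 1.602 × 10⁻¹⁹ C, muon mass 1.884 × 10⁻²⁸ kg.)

KE = eV = 1.602 × 10⁻¹⁹ × 6.180 = 9.900 × 10⁻¹⁹ J.
p = √(2mKE) = √(2 × 1.884 × 10⁻²⁸ × 9.900 × 10⁻¹⁹) = 1.931 × 10⁻²³ kg·m/s.
λ = h/p = 6.626 × 10⁻³⁴ / 1.931 × 10⁻²³ = 3.43 × 10⁻¹¹ m = 34.3 pm.

λ = 34.3 pm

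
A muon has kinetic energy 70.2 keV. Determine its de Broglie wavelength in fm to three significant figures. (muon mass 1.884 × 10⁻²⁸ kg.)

KE = 70.2 keV = 1.125 × 10⁻¹⁴ J.
p = √(2mKE) = √(2 × 1.884 × 10⁻²⁸ × 1.125 × 10⁻¹⁴) = 2.059 × 10⁻²¹ kg·m/s.
λ = h/p = 6.626 × 10⁻³⁴ / 2.059 × 10⁻²¹ = 3.22 × 10⁻¹³ m = 322 fm.

λ = 322 fm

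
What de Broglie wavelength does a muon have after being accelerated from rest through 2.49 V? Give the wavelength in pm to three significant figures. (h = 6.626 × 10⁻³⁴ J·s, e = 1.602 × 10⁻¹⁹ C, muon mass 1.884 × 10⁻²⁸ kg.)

λ = 54.0 pm

KE = eV = 1.602 × 10⁻¹⁹ × 2.490 = 3.989 × 10⁻¹⁹ J.
p = √(2mKE) = √(2 × 1.884 × 10⁻²⁸ × 3.989 × 10⁻¹⁹) = 1.226 × 10⁻²³ kg·m/s.
λ = h/p = 6.626 × 10⁻³⁴ / 1.226 × 10⁻²³ = 5.40 × 10⁻¹¹ m = 54.0 pm.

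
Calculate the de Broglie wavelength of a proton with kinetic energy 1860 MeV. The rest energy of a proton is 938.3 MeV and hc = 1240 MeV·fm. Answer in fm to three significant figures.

λ = 0.470 fm

Total energy E = KE + m₀c² = 1860 + 938.3 = 2798.3 MeV.
(pc)² = E² − (m₀c²)² = (2798.3)² − (938.3)² = 6.950 × 10⁶ MeV², so pc = 2636 MeV.
λ = hc/(pc) = 1240 MeV·fm / 2636 MeV = 0.470 fm.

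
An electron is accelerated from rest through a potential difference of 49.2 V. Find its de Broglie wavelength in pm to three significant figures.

λ = 175 pm

KE = eV = 1.602 × 10⁻¹⁹ × 49.20 = 7.882 × 10⁻¹⁸ J.
p = √(2mKE) = √(2 × 9.109 × 10⁻³¹ × 7.882 × 10⁻¹⁸) = 3.789 × 10⁻²⁴ kg·m/s.
λ = h/p = 6.626 × 10⁻³⁴ / 3.789 × 10⁻²⁴ = 1.75 × 10⁻¹⁰ m = 175 pm.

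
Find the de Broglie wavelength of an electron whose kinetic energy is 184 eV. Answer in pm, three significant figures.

KE = 184 eV = 2.948 × 10⁻¹⁷ J.
p = √(2mKE) = √(2 × 9.109 × 10⁻³¹ × 2.948 × 10⁻¹⁷) = 7.328 × 10⁻²⁴ kg·m/s.
λ = h/p = 6.626 × 10⁻³⁴ / 7.328 × 10⁻²⁴ = 9.04 × 10⁻¹¹ m = 90.4 pm.

λ = 90.4 pm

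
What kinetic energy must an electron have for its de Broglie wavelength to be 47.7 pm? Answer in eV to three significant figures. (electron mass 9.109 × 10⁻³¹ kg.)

KE = 661 eV

p = h/λ = 6.626 × 10⁻³⁴ / 4.770 × 10⁻¹¹ = 1.389 × 10⁻²³ kg·m/s.
KE = p²/(2m) = (1.389 × 10⁻²³)² / (2 × 9.109 × 10⁻³¹) = 1.059 × 10⁻¹⁶ J = 661 eV.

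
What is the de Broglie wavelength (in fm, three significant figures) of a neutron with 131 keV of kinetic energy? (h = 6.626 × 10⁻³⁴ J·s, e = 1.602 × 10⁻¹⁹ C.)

λ = 79.0 fm

KE = 131 keV = 2.099 × 10⁻¹⁴ J.
p = √(2mKE) = √(2 × 1.675 × 10⁻²⁷ × 2.099 × 10⁻¹⁴) = 8.385 × 10⁻²¹ kg·m/s.
λ = h/p = 6.626 × 10⁻³⁴ / 8.385 × 10⁻²¹ = 7.90 × 10⁻¹⁴ m = 79.0 fm.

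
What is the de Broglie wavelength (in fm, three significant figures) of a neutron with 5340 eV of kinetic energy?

KE = 5340 eV = 8.555 × 10⁻¹⁶ J.
p = √(2mKE) = √(2 × 1.675 × 10⁻²⁷ × 8.555 × 10⁻¹⁶) = 1.693 × 10⁻²¹ kg·m/s.
λ = h/p = 6.626 × 10⁻³⁴ / 1.693 × 10⁻²¹ = 3.91 × 10⁻¹³ m = 391 fm.

λ = 391 fm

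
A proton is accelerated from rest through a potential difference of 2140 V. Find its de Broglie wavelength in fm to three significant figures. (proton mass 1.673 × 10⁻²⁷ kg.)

KE = eV = 1.602 × 10⁻¹⁹ × 2140 = 3.428 × 10⁻¹⁶ J.
p = √(2mKE) = √(2 × 1.673 × 10⁻²⁷ × 3.428 × 10⁻¹⁶) = 1.071 × 10⁻²¹ kg·m/s.
λ = h/p = 6.626 × 10⁻³⁴ / 1.071 × 10⁻²¹ = 6.19 × 10⁻¹³ m = 619 fm.

λ = 619 fm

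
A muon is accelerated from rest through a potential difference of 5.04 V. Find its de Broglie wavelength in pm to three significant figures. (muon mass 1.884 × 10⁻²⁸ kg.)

KE = eV = 1.602 × 10⁻¹⁹ × 5.040 = 8.074 × 10⁻¹⁹ J.
p = √(2mKE) = √(2 × 1.884 × 10⁻²⁸ × 8.074 × 10⁻¹⁹) = 1.744 × 10⁻²³ kg·m/s.
λ = h/p = 6.626 × 10⁻³⁴ / 1.744 × 10⁻²³ = 3.80 × 10⁻¹¹ m = 38.0 pm.

λ = 38.0 pm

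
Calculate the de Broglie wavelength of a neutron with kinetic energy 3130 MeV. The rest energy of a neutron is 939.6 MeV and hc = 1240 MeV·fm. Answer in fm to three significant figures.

Total energy E = KE + m₀c² = 3130 + 939.6 = 4069.6 MeV.
(pc)² = E² − (m₀c²)² = (4069.6)² − (939.6)² = 1.568 × 10⁷ MeV², so pc = 3960 MeV.
λ = hc/(pc) = 1240 MeV·fm / 3960 MeV = 0.313 fm.

λ = 0.313 fm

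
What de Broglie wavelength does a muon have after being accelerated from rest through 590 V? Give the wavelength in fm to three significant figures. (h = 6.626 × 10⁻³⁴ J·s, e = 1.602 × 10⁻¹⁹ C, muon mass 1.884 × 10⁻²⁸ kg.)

KE = eV = 1.602 × 10⁻¹⁹ × 590.0 = 9.452 × 10⁻¹⁷ J.
p = √(2mKE) = √(2 × 1.884 × 10⁻²⁸ × 9.452 × 10⁻¹⁷) = 1.887 × 10⁻²² kg·m/s.
λ = h/p = 6.626 × 10⁻³⁴ / 1.887 × 10⁻²² = 3.51 × 10⁻¹² m = 3510 fm.

λ = 3510 fm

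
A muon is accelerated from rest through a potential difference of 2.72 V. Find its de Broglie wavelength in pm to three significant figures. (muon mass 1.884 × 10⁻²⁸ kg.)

KE = eV = 1.602 × 10⁻¹⁹ × 2.720 = 4.357 × 10⁻¹⁹ J.
p = √(2mKE) = √(2 × 1.884 × 10⁻²⁸ × 4.357 × 10⁻¹⁹) = 1.281 × 10⁻²³ kg·m/s.
λ = h/p = 6.626 × 10⁻³⁴ / 1.281 × 10⁻²³ = 5.17 × 10⁻¹¹ m = 51.7 pm.

λ = 51.7 pm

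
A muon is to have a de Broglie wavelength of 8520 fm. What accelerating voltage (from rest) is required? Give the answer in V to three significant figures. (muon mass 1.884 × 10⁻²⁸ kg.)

p = h/λ = 6.626 × 10⁻³⁴ / 8.520 × 10⁻¹² = 7.777 × 10⁻²³ kg·m/s.
KE = p²/(2m) = 1.605 × 10⁻¹⁷ J.
V = KE/e = 1.605 × 10⁻¹⁷ / (1.602 × 10⁻¹⁹) = 100 V.

V = 100 V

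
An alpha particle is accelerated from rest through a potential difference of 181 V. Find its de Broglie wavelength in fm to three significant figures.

KE = 2eV = 2 × 1.602 × 10⁻¹⁹ × 181.0 = 5.799 × 10⁻¹⁷ J.
p = √(2mKE) = √(2 × 6.645 × 10⁻²⁷ × 5.799 × 10⁻¹⁷) = 8.779 × 10⁻²² kg·m/s.
λ = h/p = 6.626 × 10⁻³⁴ / 8.779 × 10⁻²² = 7.55 × 10⁻¹³ m = 755 fm.

λ = 755 fm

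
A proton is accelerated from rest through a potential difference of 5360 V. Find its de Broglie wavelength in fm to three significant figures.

λ = 391 fm

KE = eV = 1.602 × 10⁻¹⁹ × 5360 = 8.587 × 10⁻¹⁶ J.
p = √(2mKE) = √(2 × 1.673 × 10⁻²⁷ × 8.587 × 10⁻¹⁶) = 1.695 × 10⁻²¹ kg·m/s.
λ = h/p = 6.626 × 10⁻³⁴ / 1.695 × 10⁻²¹ = 3.91 × 10⁻¹³ m = 391 fm.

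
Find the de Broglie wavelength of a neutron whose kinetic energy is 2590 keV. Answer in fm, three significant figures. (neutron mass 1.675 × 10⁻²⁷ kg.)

λ = 17.8 fm

KE = 2590 keV = 4.149 × 10⁻¹³ J.
p = √(2mKE) = √(2 × 1.675 × 10⁻²⁷ × 4.149 × 10⁻¹³) = 3.728 × 10⁻²⁰ kg·m/s.
λ = h/p = 6.626 × 10⁻³⁴ / 3.728 × 10⁻²⁰ = 1.78 × 10⁻¹⁴ m = 17.8 fm.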